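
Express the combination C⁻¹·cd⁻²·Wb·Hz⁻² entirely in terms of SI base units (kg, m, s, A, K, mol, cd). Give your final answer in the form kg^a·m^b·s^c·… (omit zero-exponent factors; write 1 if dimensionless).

C = s·A.
So C⁻¹ = s⁻¹·A⁻¹.
Wb = kg·m²·s⁻²·A⁻¹.
Hz = s⁻¹.
So Hz⁻² = s².
Combining: C⁻¹·cd⁻²·Wb·Hz⁻² = (s⁻¹·A⁻¹) · cd⁻² · (kg·m²·s⁻²·A⁻¹) · s² = kg·m²·s⁻¹·A⁻²·cd⁻².

kg·m²·s⁻¹·A⁻²·cd⁻²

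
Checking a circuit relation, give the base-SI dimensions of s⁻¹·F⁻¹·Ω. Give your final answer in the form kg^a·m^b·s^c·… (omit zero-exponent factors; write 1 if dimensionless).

F = kg⁻¹·m⁻²·s⁴·A².
So F⁻¹ = kg·m²·s⁻⁴·A⁻².
Ω = kg·m²·s⁻³·A⁻².
Combining: s⁻¹·F⁻¹·Ω = s⁻¹ · (kg·m²·s⁻⁴·A⁻²) · (kg·m²·s⁻³·A⁻²) = kg²·m⁴·s⁻⁸·A⁻⁴.

kg²·m⁴·s⁻⁸·A⁻⁴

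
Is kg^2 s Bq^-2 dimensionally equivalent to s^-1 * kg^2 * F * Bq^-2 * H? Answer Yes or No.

Left side:
  Bq = s⁻¹.
  So Bq⁻² = s².
  Combining: kg²·s·Bq⁻² = kg² · s · s² = kg²·s³.
Right side:
  F = C/V (capacitance = charge per voltage),
      = A·s/(kg·m²·s⁻³·A⁻¹) (substituting C and V),
      = kg⁻¹·m⁻²·s⁴·A².
  Bq = 1/s = s⁻¹ (activity is decays per second).
  So Bq⁻² = s².
  H = Wb/A (inductance = flux per current),
      = kg·m²·s⁻²·A⁻².
  Combining: s⁻¹·kg²·F·Bq⁻²·H = s⁻¹ · kg² · (kg⁻¹·m⁻²·s⁴·A²) · s² · (kg·m²·s⁻²·A⁻²) = kg²·s³.
Both reduce to kg²·s³.

Yes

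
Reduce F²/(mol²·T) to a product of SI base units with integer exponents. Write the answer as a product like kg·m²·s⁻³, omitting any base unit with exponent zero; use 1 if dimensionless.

F = kg⁻¹·m⁻²·s⁴·A².
So F² = kg⁻²·m⁻⁴·s⁸·A⁴.
T = kg·s⁻²·A⁻¹.
So T⁻¹ = kg⁻¹·s²·A.
Combining: mol⁻²·F²·T⁻¹ = mol⁻² · (kg⁻²·m⁻⁴·s⁸·A⁴) · (kg⁻¹·s²·A) = kg⁻³·m⁻⁴·s¹⁰·A⁵·mol⁻².

kg⁻³·m⁻⁴·s¹⁰·A⁵·mol⁻²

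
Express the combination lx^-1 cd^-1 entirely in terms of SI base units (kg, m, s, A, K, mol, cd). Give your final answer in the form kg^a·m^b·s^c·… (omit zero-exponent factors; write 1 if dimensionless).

m²·cd⁻²

lx = lm/m² (illuminance = luminous flux per area),
    = m⁻²·cd.
So lx⁻¹ = m²·cd⁻¹.
Combining: lx⁻¹·cd⁻¹ = (m²·cd⁻¹) · cd⁻¹ = m²·cd⁻².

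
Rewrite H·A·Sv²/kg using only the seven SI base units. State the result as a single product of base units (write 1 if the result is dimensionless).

H = Wb/A (inductance = flux per current),
    = kg·m²·s⁻²·A⁻².
Sv = J/kg (equivalent dose = energy per mass),
    = m²·s⁻².
So Sv² = m⁴·s⁻⁴.
Combining: kg⁻¹·H·A·Sv² = kg⁻¹ · (kg·m²·s⁻²·A⁻²) · A · (m⁴·s⁻⁴) = m⁶·s⁻⁶·A⁻¹.

m⁶·s⁻⁶·A⁻¹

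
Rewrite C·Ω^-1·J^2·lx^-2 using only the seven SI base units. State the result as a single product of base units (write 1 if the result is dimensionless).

kg·m⁶·A³·cd⁻²

C = A·s = s·A (charge = current × time).
Ω = V/A (resistance = voltage per current),
    = kg·m²·s⁻³·A⁻².
So Ω⁻¹ = kg⁻¹·m⁻²·s³·A².
J = N·m (work = force × distance),
    = kg·m²·s⁻².
So J² = kg²·m⁴·s⁻⁴.
lx = lm/m² (illuminance = luminous flux per area),
    = m⁻²·cd.
So lx⁻² = m⁴·cd⁻².
Combining: C·Ω⁻¹·J²·lx⁻² = (s·A) · (kg⁻¹·m⁻²·s³·A²) · (kg²·m⁴·s⁻⁴) · (m⁴·cd⁻²) = kg·m⁶·A³·cd⁻².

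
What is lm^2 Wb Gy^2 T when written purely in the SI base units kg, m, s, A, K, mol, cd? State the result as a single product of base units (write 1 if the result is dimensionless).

kg²·m⁶·s⁻⁸·A⁻²·cd²

lm = cd·sr = cd (luminous flux; sr is dimensionless).
So lm² = cd².
Wb = V·s (flux: a volt is a weber per second),
    = kg·m²·s⁻²·A⁻¹.
Gy = J/kg (absorbed dose = energy per mass),
    = m²·s⁻².
So Gy² = m⁴·s⁻⁴.
T = Wb/m² (flux density = flux per area),
    = kg·s⁻²·A⁻¹.
Combining: lm²·Wb·Gy²·T = cd² · (kg·m²·s⁻²·A⁻¹) · (m⁴·s⁻⁴) · (kg·s⁻²·A⁻¹) = kg²·m⁶·s⁻⁸·A⁻²·cd².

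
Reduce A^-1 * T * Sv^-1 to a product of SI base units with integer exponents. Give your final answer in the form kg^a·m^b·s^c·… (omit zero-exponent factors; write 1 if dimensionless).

kg·m⁻²·A⁻²

T = Wb/m² (flux density = flux per area),
    = kg·s⁻²·A⁻¹.
Sv = J/kg (equivalent dose = energy per mass),
    = m²·s⁻².
So Sv⁻¹ = m⁻²·s².
Combining: A⁻¹·T·Sv⁻¹ = A⁻¹ · (kg·s⁻²·A⁻¹) · (m⁻²·s²) = kg·m⁻²·A⁻².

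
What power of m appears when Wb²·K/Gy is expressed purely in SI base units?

Gy = J/kg (absorbed dose = energy per mass),
    = m²·s⁻².
So Gy⁻¹ = m⁻²·s².
Wb = V·s (flux: a volt is a weber per second),
    = kg·m²·s⁻²·A⁻¹.
So Wb² = kg²·m⁴·s⁻⁴·A⁻².
Combining: Gy⁻¹·Wb²·K = (m⁻²·s²) · (kg²·m⁴·s⁻⁴·A⁻²) · K = kg²·m²·s⁻²·A⁻²·K.
The exponent of m is 2.

2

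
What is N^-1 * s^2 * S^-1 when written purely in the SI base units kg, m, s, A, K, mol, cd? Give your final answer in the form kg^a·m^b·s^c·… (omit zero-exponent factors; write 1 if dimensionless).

m·s·A⁻²

N = kg·m·s⁻².
So N⁻¹ = kg⁻¹·m⁻¹·s².
S = kg⁻¹·m⁻²·s³·A².
So S⁻¹ = kg·m²·s⁻³·A⁻².
Combining: N⁻¹·s²·S⁻¹ = (kg⁻¹·m⁻¹·s²) · s² · (kg·m²·s⁻³·A⁻²) = m·s·A⁻².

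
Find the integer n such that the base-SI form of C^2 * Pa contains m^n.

-1

C = A·s = s·A (charge = current × time).
So C² = s²·A².
Pa = N/m² (pressure = force per area),
    = kg·m⁻¹·s⁻².
Combining: C²·Pa = (s²·A²) · (kg·m⁻¹·s⁻²) = kg·m⁻¹·A².
The exponent of m is -1.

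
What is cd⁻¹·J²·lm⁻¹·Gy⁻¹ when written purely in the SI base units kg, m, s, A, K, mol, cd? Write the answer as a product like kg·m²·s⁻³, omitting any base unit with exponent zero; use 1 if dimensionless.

J = kg·m²·s⁻².
So J² = kg²·m⁴·s⁻⁴.
lm = cd.
So lm⁻¹ = cd⁻¹.
Gy = m²·s⁻².
So Gy⁻¹ = m⁻²·s².
Combining: cd⁻¹·J²·lm⁻¹·Gy⁻¹ = cd⁻¹ · (kg²·m⁴·s⁻⁴) · cd⁻¹ · (m⁻²·s²) = kg²·m²·s⁻²·cd⁻².

kg²·m²·s⁻²·cd⁻²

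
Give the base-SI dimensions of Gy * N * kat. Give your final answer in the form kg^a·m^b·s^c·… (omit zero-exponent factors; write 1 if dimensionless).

Gy = m²·s⁻².
N = kg·m·s⁻².
kat = s⁻¹·mol.
Combining: Gy·N·kat = (m²·s⁻²) · (kg·m·s⁻²) · (s⁻¹·mol) = kg·m³·s⁻⁵·mol.

kg·m³·s⁻⁵·mol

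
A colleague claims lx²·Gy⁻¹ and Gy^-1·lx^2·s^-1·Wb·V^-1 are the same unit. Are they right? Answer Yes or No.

Yes

Left side:
  lx = lm/m² (illuminance = luminous flux per area),
      = m⁻²·cd.
  So lx² = m⁻⁴·cd².
  Gy = J/kg (absorbed dose = energy per mass),
      = m²·s⁻².
  So Gy⁻¹ = m⁻²·s².
  Combining: lx²·Gy⁻¹ = (m⁻⁴·cd²) · (m⁻²·s²) = m⁻⁶·s²·cd².
Right side:
  Gy = J/kg (absorbed dose = energy per mass),
      = m²·s⁻².
  So Gy⁻¹ = m⁻²·s².
  lx = lm/m² (illuminance = luminous flux per area),
      = m⁻²·cd.
  So lx² = m⁻⁴·cd².
  Wb = V·s (flux: a volt is a weber per second),
      = kg·m²·s⁻²·A⁻¹.
  V = W/A (potential = power per current),
      = kg·m²·s⁻³·A⁻¹.
  So V⁻¹ = kg⁻¹·m⁻²·s³·A.
  Combining: Gy⁻¹·lx²·s⁻¹·Wb·V⁻¹ = (m⁻²·s²) · (m⁻⁴·cd²) · s⁻¹ · (kg·m²·s⁻²·A⁻¹) · (kg⁻¹·m⁻²·s³·A) = m⁻⁶·s²·cd².
Both reduce to m⁻⁶·s²·cd².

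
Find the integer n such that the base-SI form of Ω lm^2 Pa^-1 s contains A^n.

-2

Ω = V/A (resistance = voltage per current),
    = kg·m²·s⁻³·A⁻².
lm = cd·sr = cd (luminous flux; sr is dimensionless).
So lm² = cd².
Pa = N/m² (pressure = force per area),
    = kg·m⁻¹·s⁻².
So Pa⁻¹ = kg⁻¹·m·s².
Combining: Ω·lm²·Pa⁻¹·s = (kg·m²·s⁻³·A⁻²) · cd² · (kg⁻¹·m·s²) · s = m³·A⁻²·cd².
The exponent of A is -2.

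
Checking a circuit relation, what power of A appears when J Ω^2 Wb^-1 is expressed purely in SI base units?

J = kg·m²·s⁻².
Ω = kg·m²·s⁻³·A⁻².
So Ω² = kg²·m⁴·s⁻⁶·A⁻⁴.
Wb = kg·m²·s⁻²·A⁻¹.
So Wb⁻¹ = kg⁻¹·m⁻²·s²·A.
Combining: J·Ω²·Wb⁻¹ = (kg·m²·s⁻²) · (kg²·m⁴·s⁻⁶·A⁻⁴) · (kg⁻¹·m⁻²·s²·A) = kg²·m⁴·s⁻⁶·A⁻³.
The exponent of A is -3.

-3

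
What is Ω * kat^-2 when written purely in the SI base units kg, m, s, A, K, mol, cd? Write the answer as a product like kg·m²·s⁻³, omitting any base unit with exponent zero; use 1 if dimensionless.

Ω = V/A (resistance = voltage per current),
    = kg·m²·s⁻³·A⁻².
kat = mol/s = s⁻¹·mol (catalytic activity).
So kat⁻² = s²·mol⁻².
Combining: Ω·kat⁻² = (kg·m²·s⁻³·A⁻²) · (s²·mol⁻²) = kg·m²·s⁻¹·A⁻²·mol⁻².

kg·m²·s⁻¹·A⁻²·mol⁻²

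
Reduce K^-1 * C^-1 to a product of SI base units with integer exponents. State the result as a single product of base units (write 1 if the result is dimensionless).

C = A·s = s·A (charge = current × time).
So C⁻¹ = s⁻¹·A⁻¹.
Combining: K⁻¹·C⁻¹ = K⁻¹ · (s⁻¹·A⁻¹) = s⁻¹·A⁻¹·K⁻¹.

s⁻¹·A⁻¹·K⁻¹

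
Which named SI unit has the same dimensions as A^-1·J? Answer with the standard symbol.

J = N·m (work = force × distance),
    = kg·m²·s⁻².
Combining: A⁻¹·J = A⁻¹ · (kg·m²·s⁻²) = kg·m²·s⁻²·A⁻¹.
kg·m²·s⁻²·A⁻¹ is the base-SI form of the weber.

Wb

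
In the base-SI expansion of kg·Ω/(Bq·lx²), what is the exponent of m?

Bq = s⁻¹.
So Bq⁻¹ = s.
lx = m⁻²·cd.
So lx⁻² = m⁴·cd⁻².
Ω = kg·m²·s⁻³·A⁻².
Combining: Bq⁻¹·lx⁻²·kg·Ω = s · (m⁴·cd⁻²) · kg · (kg·m²·s⁻³·A⁻²) = kg²·m⁶·s⁻²·A⁻²·cd⁻².
The exponent of m is 6.

6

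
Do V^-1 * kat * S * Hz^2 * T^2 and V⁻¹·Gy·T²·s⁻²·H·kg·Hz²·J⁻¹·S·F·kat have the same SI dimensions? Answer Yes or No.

Left side:
  V = W/A (potential = power per current),
      = kg·m²·s⁻³·A⁻¹.
  So V⁻¹ = kg⁻¹·m⁻²·s³·A.
  kat = mol/s = s⁻¹·mol (catalytic activity).
  S = 1/Ω (conductance is reciprocal resistance),
      = kg⁻¹·m⁻²·s³·A².
  Hz = 1/s = s⁻¹ (frequency is cycles per second).
  So Hz² = s⁻².
  T = Wb/m² (flux density = flux per area),
      = kg·s⁻²·A⁻¹.
  So T² = kg²·s⁻⁴·A⁻².
  Combining: V⁻¹·kat·S·Hz²·T² = (kg⁻¹·m⁻²·s³·A) · (s⁻¹·mol) · (kg⁻¹·m⁻²·s³·A²) · s⁻² · (kg²·s⁻⁴·A⁻²) = m⁻⁴·s⁻¹·A·mol.
Right side:
  V = W/A (potential = power per current),
      = kg·m²·s⁻³·A⁻¹.
  So V⁻¹ = kg⁻¹·m⁻²·s³·A.
  Gy = J/kg (absorbed dose = energy per mass),
      = m²·s⁻².
  T = Wb/m² (flux density = flux per area),
      = kg·s⁻²·A⁻¹.
  So T² = kg²·s⁻⁴·A⁻².
  H = Wb/A (inductance = flux per current),
      = kg·m²·s⁻²·A⁻².
  Hz = 1/s = s⁻¹ (frequency is cycles per second).
  So Hz² = s⁻².
  J = N·m (work = force × distance),
      = kg·m²·s⁻².
  So J⁻¹ = kg⁻¹·m⁻²·s².
  S = 1/Ω (conductance is reciprocal resistance),
      = kg⁻¹·m⁻²·s³·A².
  F = C/V (capacitance = charge per voltage),
      = A·s/(kg·m²·s⁻³·A⁻¹) (substituting C and V),
      = kg⁻¹·m⁻²·s⁴·A².
  kat = mol/s = s⁻¹·mol (catalytic activity).
  Combining: V⁻¹·Gy·T²·s⁻²·H·kg·Hz²·J⁻¹·S·F·kat = (kg⁻¹·m⁻²·s³·A) · (m²·s⁻²) · (kg²·s⁻⁴·A⁻²) · s⁻² · (kg·m²·s⁻²·A⁻²) · kg · s⁻² · (kg⁻¹·m⁻²·s²) · (kg⁻¹·m⁻²·s³·A²) · (kg⁻¹·m⁻²·s⁴·A²) · (s⁻¹·mol) = m⁻⁴·s⁻¹·A·mol.
Both reduce to m⁻⁴·s⁻¹·A·mol.

Yes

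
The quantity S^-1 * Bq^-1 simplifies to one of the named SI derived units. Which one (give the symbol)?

H

S = 1/Ω (conductance is reciprocal resistance),
    = kg⁻¹·m⁻²·s³·A².
So S⁻¹ = kg·m²·s⁻³·A⁻².
Bq = 1/s = s⁻¹ (activity is decays per second).
So Bq⁻¹ = s.
Combining: S⁻¹·Bq⁻¹ = (kg·m²·s⁻³·A⁻²) · s = kg·m²·s⁻²·A⁻².
kg·m²·s⁻²·A⁻² is the base-SI form of the henry.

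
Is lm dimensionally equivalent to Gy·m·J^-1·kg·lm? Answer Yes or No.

No

Left side:
  lm = cd·sr = cd (luminous flux; sr is dimensionless).
Right side:
  Gy = J/kg (absorbed dose = energy per mass),
      = m²·s⁻².
  J = N·m (work = force × distance),
      = kg·m²·s⁻².
  So J⁻¹ = kg⁻¹·m⁻²·s².
  lm = cd·sr = cd (luminous flux; sr is dimensionless).
  Combining: Gy·m·J⁻¹·kg·lm = (m²·s⁻²) · m · (kg⁻¹·m⁻²·s²) · kg · cd = m·cd.
Left is cd; right is m·cd — different.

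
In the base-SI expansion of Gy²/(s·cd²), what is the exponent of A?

0

Gy = m²·s⁻².
So Gy² = m⁴·s⁻⁴.
Combining: Gy²·s⁻¹·cd⁻² = (m⁴·s⁻⁴) · s⁻¹ · cd⁻² = m⁴·s⁻⁵·cd⁻².
The exponent of A is 0.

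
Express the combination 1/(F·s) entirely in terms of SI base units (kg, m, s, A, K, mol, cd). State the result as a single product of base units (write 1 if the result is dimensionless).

kg·m²·s⁻⁵·A⁻²

F = kg⁻¹·m⁻²·s⁴·A².
So F⁻¹ = kg·m²·s⁻⁴·A⁻².
Combining: F⁻¹·s⁻¹ = (kg·m²·s⁻⁴·A⁻²) · s⁻¹ = kg·m²·s⁻⁵·A⁻².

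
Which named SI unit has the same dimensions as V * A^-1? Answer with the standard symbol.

Ω

V = kg·m²·s⁻³·A⁻¹.
Combining: V·A⁻¹ = (kg·m²·s⁻³·A⁻¹) · A⁻¹ = kg·m²·s⁻³·A⁻².
kg·m²·s⁻³·A⁻² is the base-SI form of the ohm.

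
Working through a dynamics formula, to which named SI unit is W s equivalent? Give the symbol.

W = J/s (power = energy per time),
    = kg·m²·s⁻³.
Combining: W·s = (kg·m²·s⁻³) · s = kg·m²·s⁻².
kg·m²·s⁻² is the base-SI form of the joule.

J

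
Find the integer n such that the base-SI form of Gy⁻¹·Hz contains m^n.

-2

Gy = m²·s⁻².
So Gy⁻¹ = m⁻²·s².
Hz = s⁻¹.
Combining: Gy⁻¹·Hz = (m⁻²·s²) · s⁻¹ = m⁻²·s.
The exponent of m is -2.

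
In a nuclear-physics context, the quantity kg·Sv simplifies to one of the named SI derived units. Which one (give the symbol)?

Sv = J/kg (equivalent dose = energy per mass),
    = m²·s⁻².
Combining: kg·Sv = kg · (m²·s⁻²) = kg·m²·s⁻².
kg·m²·s⁻² is the base-SI form of the joule.

J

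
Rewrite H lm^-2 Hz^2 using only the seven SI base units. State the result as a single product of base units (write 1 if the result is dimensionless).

kg·m²·s⁻⁴·A⁻²·cd⁻²

H = Wb/A (inductance = flux per current),
    = kg·m²·s⁻²·A⁻².
lm = cd·sr = cd (luminous flux; sr is dimensionless).
So lm⁻² = cd⁻².
Hz = 1/s = s⁻¹ (frequency is cycles per second).
So Hz² = s⁻².
Combining: H·lm⁻²·Hz² = (kg·m²·s⁻²·A⁻²) · cd⁻² · s⁻² = kg·m²·s⁻⁴·A⁻²·cd⁻².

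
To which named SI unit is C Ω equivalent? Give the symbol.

C = A·s = s·A (charge = current × time).
Ω = V/A (resistance = voltage per current),
    = kg·m²·s⁻³·A⁻².
Combining: C·Ω = (s·A) · (kg·m²·s⁻³·A⁻²) = kg·m²·s⁻²·A⁻¹.
kg·m²·s⁻²·A⁻¹ is the base-SI form of the weber.

Wb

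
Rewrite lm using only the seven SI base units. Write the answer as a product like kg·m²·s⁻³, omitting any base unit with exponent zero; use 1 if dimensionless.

lm = cd·sr = cd (luminous flux; sr is dimensionless).

cd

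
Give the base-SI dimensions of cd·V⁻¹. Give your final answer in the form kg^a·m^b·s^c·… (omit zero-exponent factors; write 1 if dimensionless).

V = kg·m²·s⁻³·A⁻¹.
So V⁻¹ = kg⁻¹·m⁻²·s³·A.
Combining: cd·V⁻¹ = cd · (kg⁻¹·m⁻²·s³·A) = kg⁻¹·m⁻²·s³·A·cd.

kg⁻¹·m⁻²·s³·A·cd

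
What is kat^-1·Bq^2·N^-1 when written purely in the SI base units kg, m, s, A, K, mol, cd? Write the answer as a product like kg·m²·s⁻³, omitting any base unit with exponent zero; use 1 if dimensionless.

kat = mol/s = s⁻¹·mol (catalytic activity).
So kat⁻¹ = s·mol⁻¹.
Bq = 1/s = s⁻¹ (activity is decays per second).
So Bq² = s⁻².
N = kg·m/s² = kg·m·s⁻² (force = mass × acceleration).
So N⁻¹ = kg⁻¹·m⁻¹·s².
Combining: kat⁻¹·Bq²·N⁻¹ = (s·mol⁻¹) · s⁻² · (kg⁻¹·m⁻¹·s²) = kg⁻¹·m⁻¹·s·mol⁻¹.

kg⁻¹·m⁻¹·s·mol⁻¹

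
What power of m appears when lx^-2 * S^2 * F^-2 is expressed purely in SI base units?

lx = lm/m² (illuminance = luminous flux per area),
    = m⁻²·cd.
So lx⁻² = m⁴·cd⁻².
S = 1/Ω (conductance is reciprocal resistance),
    = kg⁻¹·m⁻²·s³·A².
So S² = kg⁻²·m⁻⁴·s⁶·A⁴.
F = C/V (capacitance = charge per voltage),
    = A·s/(kg·m²·s⁻³·A⁻¹) (substituting C and V),
    = kg⁻¹·m⁻²·s⁴·A².
So F⁻² = kg²·m⁴·s⁻⁸·A⁻⁴.
Combining: lx⁻²·S²·F⁻² = (m⁴·cd⁻²) · (kg⁻²·m⁻⁴·s⁶·A⁴) · (kg²·m⁴·s⁻⁸·A⁻⁴) = m⁴·s⁻²·cd⁻².
The exponent of m is 4.

4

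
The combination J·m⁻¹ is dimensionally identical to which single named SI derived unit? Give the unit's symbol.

J = N·m (work = force × distance),
    = kg·m²·s⁻².
Combining: J·m⁻¹ = (kg·m²·s⁻²) · m⁻¹ = kg·m·s⁻².
kg·m·s⁻² is the base-SI form of the newton.

N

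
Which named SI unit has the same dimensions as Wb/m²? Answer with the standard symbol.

Wb = kg·m²·s⁻²·A⁻¹.
Combining: Wb·m⁻² = (kg·m²·s⁻²·A⁻¹) · m⁻² = kg·s⁻²·A⁻¹.
kg·s⁻²·A⁻¹ is the base-SI form of the tesla.

T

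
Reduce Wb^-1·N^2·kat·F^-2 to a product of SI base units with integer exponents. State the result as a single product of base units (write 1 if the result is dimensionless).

Wb = V·s (flux: a volt is a weber per second),
    = kg·m²·s⁻²·A⁻¹.
So Wb⁻¹ = kg⁻¹·m⁻²·s²·A.
N = kg·m/s² = kg·m·s⁻² (force = mass × acceleration).
So N² = kg²·m²·s⁻⁴.
kat = mol/s = s⁻¹·mol (catalytic activity).
F = C/V (capacitance = charge per voltage),
    = A·s/(kg·m²·s⁻³·A⁻¹) (substituting C and V),
    = kg⁻¹·m⁻²·s⁴·A².
So F⁻² = kg²·m⁴·s⁻⁸·A⁻⁴.
Combining: Wb⁻¹·N²·kat·F⁻² = (kg⁻¹·m⁻²·s²·A) · (kg²·m²·s⁻⁴) · (s⁻¹·mol) · (kg²·m⁴·s⁻⁸·A⁻⁴) = kg³·m⁴·s⁻¹¹·A⁻³·mol.

kg³·m⁴·s⁻¹¹·A⁻³·mol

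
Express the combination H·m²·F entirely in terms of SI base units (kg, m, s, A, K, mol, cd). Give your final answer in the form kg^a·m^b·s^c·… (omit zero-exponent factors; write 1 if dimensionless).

m²·s²

H = Wb/A (inductance = flux per current),
    = kg·m²·s⁻²·A⁻².
F = C/V (capacitance = charge per voltage),
    = A·s/(kg·m²·s⁻³·A⁻¹) (substituting C and V),
    = kg⁻¹·m⁻²·s⁴·A².
Combining: H·m²·F = (kg·m²·s⁻²·A⁻²) · m² · (kg⁻¹·m⁻²·s⁴·A²) = m²·s².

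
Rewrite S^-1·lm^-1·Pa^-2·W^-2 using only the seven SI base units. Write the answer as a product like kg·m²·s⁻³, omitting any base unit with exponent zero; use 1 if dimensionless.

S = 1/Ω (conductance is reciprocal resistance),
    = kg⁻¹·m⁻²·s³·A².
So S⁻¹ = kg·m²·s⁻³·A⁻².
lm = cd·sr = cd (luminous flux; sr is dimensionless).
So lm⁻¹ = cd⁻¹.
Pa = N/m² (pressure = force per area),
    = kg·m⁻¹·s⁻².
So Pa⁻² = kg⁻²·m²·s⁴.
W = J/s (power = energy per time),
    = kg·m²·s⁻³.
So W⁻² = kg⁻²·m⁻⁴·s⁶.
Combining: S⁻¹·lm⁻¹·Pa⁻²·W⁻² = (kg·m²·s⁻³·A⁻²) · cd⁻¹ · (kg⁻²·m²·s⁴) · (kg⁻²·m⁻⁴·s⁶) = kg⁻³·s⁷·A⁻²·cd⁻¹.

kg⁻³·s⁷·A⁻²·cd⁻¹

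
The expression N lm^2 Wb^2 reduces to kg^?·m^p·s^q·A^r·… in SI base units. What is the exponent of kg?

N = kg·m/s² = kg·m·s⁻² (force = mass × acceleration).
lm = cd·sr = cd (luminous flux; sr is dimensionless).
So lm² = cd².
Wb = V·s (flux: a volt is a weber per second),
    = kg·m²·s⁻²·A⁻¹.
So Wb² = kg²·m⁴·s⁻⁴·A⁻².
Combining: N·lm²·Wb² = (kg·m·s⁻²) · cd² · (kg²·m⁴·s⁻⁴·A⁻²) = kg³·m⁵·s⁻⁶·A⁻²·cd².
The exponent of kg is 3.

3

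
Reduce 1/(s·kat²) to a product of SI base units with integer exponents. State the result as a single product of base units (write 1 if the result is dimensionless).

kat = mol/s = s⁻¹·mol (catalytic activity).
So kat⁻² = s²·mol⁻².
Combining: s⁻¹·kat⁻² = s⁻¹ · (s²·mol⁻²) = s·mol⁻².

s·mol⁻²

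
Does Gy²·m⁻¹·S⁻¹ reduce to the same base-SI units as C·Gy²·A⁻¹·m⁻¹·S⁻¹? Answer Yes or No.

No

Left side:
  Gy = J/kg (absorbed dose = energy per mass),
      = m²·s⁻².
  So Gy² = m⁴·s⁻⁴.
  S = 1/Ω (conductance is reciprocal resistance),
      = kg⁻¹·m⁻²·s³·A².
  So S⁻¹ = kg·m²·s⁻³·A⁻².
  Combining: Gy²·m⁻¹·S⁻¹ = (m⁴·s⁻⁴) · m⁻¹ · (kg·m²·s⁻³·A⁻²) = kg·m⁵·s⁻⁷·A⁻².
Right side:
  C = A·s = s·A (charge = current × time).
  Gy = J/kg (absorbed dose = energy per mass),
      = m²·s⁻².
  So Gy² = m⁴·s⁻⁴.
  S = 1/Ω (conductance is reciprocal resistance),
      = kg⁻¹·m⁻²·s³·A².
  So S⁻¹ = kg·m²·s⁻³·A⁻².
  Combining: C·Gy²·A⁻¹·m⁻¹·S⁻¹ = (s·A) · (m⁴·s⁻⁴) · A⁻¹ · m⁻¹ · (kg·m²·s⁻³·A⁻²) = kg·m⁵·s⁻⁶·A⁻².
Left is kg·m⁵·s⁻⁷·A⁻²; right is kg·m⁵·s⁻⁶·A⁻² — different.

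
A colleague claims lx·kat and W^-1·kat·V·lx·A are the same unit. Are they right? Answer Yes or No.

Yes

Left side:
  lx = lm/m² (illuminance = luminous flux per area),
      = m⁻²·cd.
  kat = mol/s = s⁻¹·mol (catalytic activity).
  Combining: lx·kat = (m⁻²·cd) · (s⁻¹·mol) = m⁻²·s⁻¹·mol·cd.
Right side:
  W = J/s (power = energy per time),
      = kg·m²·s⁻³.
  So W⁻¹ = kg⁻¹·m⁻²·s³.
  kat = mol/s = s⁻¹·mol (catalytic activity).
  V = W/A (potential = power per current),
      = kg·m²·s⁻³·A⁻¹.
  lx = lm/m² (illuminance = luminous flux per area),
      = m⁻²·cd.
  Combining: W⁻¹·kat·V·lx·A = (kg⁻¹·m⁻²·s³) · (s⁻¹·mol) · (kg·m²·s⁻³·A⁻¹) · (m⁻²·cd) · A = m⁻²·s⁻¹·mol·cd.
Both reduce to m⁻²·s⁻¹·mol·cd.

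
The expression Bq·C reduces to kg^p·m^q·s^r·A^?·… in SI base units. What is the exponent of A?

1

Bq = s⁻¹.
C = s·A.
Combining: Bq·C = s⁻¹ · (s·A) = A.
The exponent of A is 1.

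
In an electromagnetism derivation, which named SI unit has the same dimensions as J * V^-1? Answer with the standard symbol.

C

J = kg·m²·s⁻².
V = kg·m²·s⁻³·A⁻¹.
So V⁻¹ = kg⁻¹·m⁻²·s³·A.
Combining: J·V⁻¹ = (kg·m²·s⁻²) · (kg⁻¹·m⁻²·s³·A) = s·A.
s·A is the base-SI form of the coulomb.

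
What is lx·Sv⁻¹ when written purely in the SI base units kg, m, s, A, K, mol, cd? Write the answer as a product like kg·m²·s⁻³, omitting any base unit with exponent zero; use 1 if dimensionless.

m⁻⁴·s²·cd

lx = lm/m² (illuminance = luminous flux per area),
    = m⁻²·cd.
Sv = J/kg (equivalent dose = energy per mass),
    = m²·s⁻².
So Sv⁻¹ = m⁻²·s².
Combining: lx·Sv⁻¹ = (m⁻²·cd) · (m⁻²·s²) = m⁻⁴·s²·cd.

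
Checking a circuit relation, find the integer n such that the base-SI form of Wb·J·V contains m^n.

6

Wb = V·s (flux: a volt is a weber per second),
    = kg·m²·s⁻²·A⁻¹.
J = N·m (work = force × distance),
    = kg·m²·s⁻².
V = W/A (potential = power per current),
    = kg·m²·s⁻³·A⁻¹.
Combining: Wb·J·V = (kg·m²·s⁻²·A⁻¹) · (kg·m²·s⁻²) · (kg·m²·s⁻³·A⁻¹) = kg³·m⁶·s⁻⁷·A⁻².
The exponent of m is 6.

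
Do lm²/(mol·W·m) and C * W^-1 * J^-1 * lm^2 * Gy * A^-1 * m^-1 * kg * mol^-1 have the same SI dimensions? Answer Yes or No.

Left side:
  W = J/s (power = energy per time),
      = kg·m²·s⁻³.
  So W⁻¹ = kg⁻¹·m⁻²·s³.
  lm = cd·sr = cd (luminous flux; sr is dimensionless).
  So lm² = cd².
  Combining: mol⁻¹·W⁻¹·m⁻¹·lm² = mol⁻¹ · (kg⁻¹·m⁻²·s³) · m⁻¹ · cd² = kg⁻¹·m⁻³·s³·mol⁻¹·cd².
Right side:
  C = A·s = s·A (charge = current × time).
  W = J/s (power = energy per time),
      = kg·m²·s⁻³.
  So W⁻¹ = kg⁻¹·m⁻²·s³.
  J = N·m (work = force × distance),
      = kg·m²·s⁻².
  So J⁻¹ = kg⁻¹·m⁻²·s².
  lm = cd·sr = cd (luminous flux; sr is dimensionless).
  So lm² = cd².
  Gy = J/kg (absorbed dose = energy per mass),
      = m²·s⁻².
  Combining: C·W⁻¹·J⁻¹·lm²·Gy·A⁻¹·m⁻¹·kg·mol⁻¹ = (s·A) · (kg⁻¹·m⁻²·s³) · (kg⁻¹·m⁻²·s²) · cd² · (m²·s⁻²) · A⁻¹ · m⁻¹ · kg · mol⁻¹ = kg⁻¹·m⁻³·s⁴·mol⁻¹·cd².
Left is kg⁻¹·m⁻³·s³·mol⁻¹·cd²; right is kg⁻¹·m⁻³·s⁴·mol⁻¹·cd² — different.

No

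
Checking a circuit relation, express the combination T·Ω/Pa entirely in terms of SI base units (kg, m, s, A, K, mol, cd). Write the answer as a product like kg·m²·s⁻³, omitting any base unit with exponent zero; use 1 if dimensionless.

T = kg·s⁻²·A⁻¹.
Ω = kg·m²·s⁻³·A⁻².
Pa = kg·m⁻¹·s⁻².
So Pa⁻¹ = kg⁻¹·m·s².
Combining: T·Ω·Pa⁻¹ = (kg·s⁻²·A⁻¹) · (kg·m²·s⁻³·A⁻²) · (kg⁻¹·m·s²) = kg·m³·s⁻³·A⁻³.

kg·m³·s⁻³·A⁻³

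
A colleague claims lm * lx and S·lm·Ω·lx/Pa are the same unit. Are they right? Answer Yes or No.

Left side:
  lm = cd·sr = cd (luminous flux; sr is dimensionless).
  lx = lm/m² (illuminance = luminous flux per area),
      = m⁻²·cd.
  Combining: lm·lx = cd · (m⁻²·cd) = m⁻²·cd².
Right side:
  S = kg⁻¹·m⁻²·s³·A².
  lm = cd.
  Pa = kg·m⁻¹·s⁻².
  So Pa⁻¹ = kg⁻¹·m·s².
  Ω = kg·m²·s⁻³·A⁻².
  lx = m⁻²·cd.
  Combining: S·lm·Pa⁻¹·Ω·lx = (kg⁻¹·m⁻²·s³·A²) · cd · (kg⁻¹·m·s²) · (kg·m²·s⁻³·A⁻²) · (m⁻²·cd) = kg⁻¹·m⁻¹·s²·cd².
Left is m⁻²·cd²; right is kg⁻¹·m⁻¹·s²·cd² — different.

No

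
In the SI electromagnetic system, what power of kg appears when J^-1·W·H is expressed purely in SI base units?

J = N·m (work = force × distance),
    = kg·m²·s⁻².
So J⁻¹ = kg⁻¹·m⁻²·s².
W = J/s (power = energy per time),
    = kg·m²·s⁻³.
H = Wb/A (inductance = flux per current),
    = kg·m²·s⁻²·A⁻².
Combining: J⁻¹·W·H = (kg⁻¹·m⁻²·s²) · (kg·m²·s⁻³) · (kg·m²·s⁻²·A⁻²) = kg·m²·s⁻³·A⁻².
The exponent of kg is 1.

1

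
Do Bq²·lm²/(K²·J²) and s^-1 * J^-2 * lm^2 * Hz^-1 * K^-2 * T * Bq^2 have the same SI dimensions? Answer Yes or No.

Left side:
  Bq = 1/s = s⁻¹ (activity is decays per second).
  So Bq² = s⁻².
  J = N·m (work = force × distance),
      = kg·m²·s⁻².
  So J⁻² = kg⁻²·m⁻⁴·s⁴.
  lm = cd·sr = cd (luminous flux; sr is dimensionless).
  So lm² = cd².
  Combining: K⁻²·Bq²·J⁻²·lm² = K⁻² · s⁻² · (kg⁻²·m⁻⁴·s⁴) · cd² = kg⁻²·m⁻⁴·s²·K⁻²·cd².
Right side:
  J = N·m (work = force × distance),
      = kg·m²·s⁻².
  So J⁻² = kg⁻²·m⁻⁴·s⁴.
  lm = cd·sr = cd (luminous flux; sr is dimensionless).
  So lm² = cd².
  Hz = 1/s = s⁻¹ (frequency is cycles per second).
  So Hz⁻¹ = s.
  T = Wb/m² (flux density = flux per area),
      = kg·s⁻²·A⁻¹.
  Bq = 1/s = s⁻¹ (activity is decays per second).
  So Bq² = s⁻².
  Combining: s⁻¹·J⁻²·lm²·Hz⁻¹·K⁻²·T·Bq² = s⁻¹ · (kg⁻²·m⁻⁴·s⁴) · cd² · s · K⁻² · (kg·s⁻²·A⁻¹) · s⁻² = kg⁻¹·m⁻⁴·A⁻¹·K⁻²·cd².
Left is kg⁻²·m⁻⁴·s²·K⁻²·cd²; right is kg⁻¹·m⁻⁴·A⁻¹·K⁻²·cd² — different.

No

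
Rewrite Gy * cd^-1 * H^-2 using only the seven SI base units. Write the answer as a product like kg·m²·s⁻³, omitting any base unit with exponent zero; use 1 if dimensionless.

Gy = J/kg (absorbed dose = energy per mass),
    = m²·s⁻².
H = Wb/A (inductance = flux per current),
    = kg·m²·s⁻²·A⁻².
So H⁻² = kg⁻²·m⁻⁴·s⁴·A⁴.
Combining: Gy·cd⁻¹·H⁻² = (m²·s⁻²) · cd⁻¹ · (kg⁻²·m⁻⁴·s⁴·A⁴) = kg⁻²·m⁻²·s²·A⁴·cd⁻¹.

kg⁻²·m⁻²·s²·A⁴·cd⁻¹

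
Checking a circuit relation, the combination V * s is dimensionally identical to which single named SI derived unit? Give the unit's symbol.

V = kg·m²·s⁻³·A⁻¹.
Combining: V·s = (kg·m²·s⁻³·A⁻¹) · s = kg·m²·s⁻²·A⁻¹.
kg·m²·s⁻²·A⁻¹ is the base-SI form of the weber.

Wb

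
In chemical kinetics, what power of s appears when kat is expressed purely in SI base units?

-1

kat = s⁻¹·mol.
The exponent of s is -1.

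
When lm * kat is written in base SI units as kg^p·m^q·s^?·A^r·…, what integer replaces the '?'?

lm = cd·sr = cd (luminous flux; sr is dimensionless).
kat = mol/s = s⁻¹·mol (catalytic activity).
Combining: lm·kat = cd · (s⁻¹·mol) = s⁻¹·mol·cd.
The exponent of s is -1.

-1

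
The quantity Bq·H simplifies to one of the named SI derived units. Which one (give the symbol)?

Bq = 1/s = s⁻¹ (activity is decays per second).
H = Wb/A (inductance = flux per current),
    = kg·m²·s⁻²·A⁻².
Combining: Bq·H = s⁻¹ · (kg·m²·s⁻²·A⁻²) = kg·m²·s⁻³·A⁻².
kg·m²·s⁻³·A⁻² is the base-SI form of the ohm.

Ω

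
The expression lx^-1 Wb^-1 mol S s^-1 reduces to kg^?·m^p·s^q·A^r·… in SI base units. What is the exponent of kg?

lx = lm/m² (illuminance = luminous flux per area),
    = m⁻²·cd.
So lx⁻¹ = m²·cd⁻¹.
Wb = V·s (flux: a volt is a weber per second),
    = kg·m²·s⁻²·A⁻¹.
So Wb⁻¹ = kg⁻¹·m⁻²·s²·A.
S = 1/Ω (conductance is reciprocal resistance),
    = kg⁻¹·m⁻²·s³·A².
Combining: lx⁻¹·Wb⁻¹·mol·S·s⁻¹ = (m²·cd⁻¹) · (kg⁻¹·m⁻²·s²·A) · mol · (kg⁻¹·m⁻²·s³·A²) · s⁻¹ = kg⁻²·m⁻²·s⁴·A³·mol·cd⁻¹.
The exponent of kg is -2.

-2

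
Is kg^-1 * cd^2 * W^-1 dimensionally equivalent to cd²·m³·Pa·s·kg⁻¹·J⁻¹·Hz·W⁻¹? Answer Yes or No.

Yes

Left side:
  W = kg·m²·s⁻³.
  So W⁻¹ = kg⁻¹·m⁻²·s³.
  Combining: kg⁻¹·cd²·W⁻¹ = kg⁻¹ · cd² · (kg⁻¹·m⁻²·s³) = kg⁻²·m⁻²·s³·cd².
Right side:
  Pa = kg·m⁻¹·s⁻².
  J = kg·m²·s⁻².
  So J⁻¹ = kg⁻¹·m⁻²·s².
  Hz = s⁻¹.
  W = kg·m²·s⁻³.
  So W⁻¹ = kg⁻¹·m⁻²·s³.
  Combining: cd²·m³·Pa·s·kg⁻¹·J⁻¹·Hz·W⁻¹ = cd² · m³ · (kg·m⁻¹·s⁻²) · s · kg⁻¹ · (kg⁻¹·m⁻²·s²) · s⁻¹ · (kg⁻¹·m⁻²·s³) = kg⁻²·m⁻²·s³·cd².
Both reduce to kg⁻²·m⁻²·s³·cd².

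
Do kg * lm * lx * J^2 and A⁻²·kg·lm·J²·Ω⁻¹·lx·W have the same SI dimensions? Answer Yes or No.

Yes

Left side:
  lm = cd·sr = cd (luminous flux; sr is dimensionless).
  lx = lm/m² (illuminance = luminous flux per area),
      = m⁻²·cd.
  J = N·m (work = force × distance),
      = kg·m²·s⁻².
  So J² = kg²·m⁴·s⁻⁴.
  Combining: kg·lm·lx·J² = kg · cd · (m⁻²·cd) · (kg²·m⁴·s⁻⁴) = kg³·m²·s⁻⁴·cd².
Right side:
  lm = cd.
  J = kg·m²·s⁻².
  So J² = kg²·m⁴·s⁻⁴.
  Ω = kg·m²·s⁻³·A⁻².
  So Ω⁻¹ = kg⁻¹·m⁻²·s³·A².
  lx = m⁻²·cd.
  W = kg·m²·s⁻³.
  Combining: A⁻²·kg·lm·J²·Ω⁻¹·lx·W = A⁻² · kg · cd · (kg²·m⁴·s⁻⁴) · (kg⁻¹·m⁻²·s³·A²) · (m⁻²·cd) · (kg·m²·s⁻³) = kg³·m²·s⁻⁴·cd².
Both reduce to kg³·m²·s⁻⁴·cd².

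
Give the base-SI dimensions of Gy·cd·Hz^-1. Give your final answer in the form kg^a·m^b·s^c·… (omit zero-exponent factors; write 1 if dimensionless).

Gy = J/kg (absorbed dose = energy per mass),
    = m²·s⁻².
Hz = 1/s = s⁻¹ (frequency is cycles per second).
So Hz⁻¹ = s.
Combining: Gy·cd·Hz⁻¹ = (m²·s⁻²) · cd · s = m²·s⁻¹·cd.

m²·s⁻¹·cd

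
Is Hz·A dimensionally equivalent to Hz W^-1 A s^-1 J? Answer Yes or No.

Yes

Left side:
  Hz = s⁻¹.
  Combining: Hz·A = s⁻¹ · A = s⁻¹·A.
Right side:
  Hz = s⁻¹.
  W = kg·m²·s⁻³.
  So W⁻¹ = kg⁻¹·m⁻²·s³.
  J = kg·m²·s⁻².
  Combining: Hz·W⁻¹·A·s⁻¹·J = s⁻¹ · (kg⁻¹·m⁻²·s³) · A · s⁻¹ · (kg·m²·s⁻²) = s⁻¹·A.
Both reduce to s⁻¹·A.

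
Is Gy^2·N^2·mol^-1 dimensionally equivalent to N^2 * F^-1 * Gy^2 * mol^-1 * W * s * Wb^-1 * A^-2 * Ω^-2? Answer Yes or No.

Left side:
  Gy = J/kg (absorbed dose = energy per mass),
      = m²·s⁻².
  So Gy² = m⁴·s⁻⁴.
  N = kg·m/s² = kg·m·s⁻² (force = mass × acceleration).
  So N² = kg²·m²·s⁻⁴.
  Combining: Gy²·N²·mol⁻¹ = (m⁴·s⁻⁴) · (kg²·m²·s⁻⁴) · mol⁻¹ = kg²·m⁶·s⁻⁸·mol⁻¹.
Right side:
  N = kg·m·s⁻².
  So N² = kg²·m²·s⁻⁴.
  F = kg⁻¹·m⁻²·s⁴·A².
  So F⁻¹ = kg·m²·s⁻⁴·A⁻².
  Gy = m²·s⁻².
  So Gy² = m⁴·s⁻⁴.
  W = kg·m²·s⁻³.
  Wb = kg·m²·s⁻²·A⁻¹.
  So Wb⁻¹ = kg⁻¹·m⁻²·s²·A.
  Ω = kg·m²·s⁻³·A⁻².
  So Ω⁻² = kg⁻²·m⁻⁴·s⁶·A⁴.
  Combining: N²·F⁻¹·Gy²·mol⁻¹·W·s·Wb⁻¹·A⁻²·Ω⁻² = (kg²·m²·s⁻⁴) · (kg·m²·s⁻⁴·A⁻²) · (m⁴·s⁻⁴) · mol⁻¹ · (kg·m²·s⁻³) · s · (kg⁻¹·m⁻²·s²·A) · A⁻² · (kg⁻²·m⁻⁴·s⁶·A⁴) = kg·m⁴·s⁻⁶·A·mol⁻¹.
Left is kg²·m⁶·s⁻⁸·mol⁻¹; right is kg·m⁴·s⁻⁶·A·mol⁻¹ — different.

No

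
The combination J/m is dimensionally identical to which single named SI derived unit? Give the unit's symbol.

N

J = N·m (work = force × distance),
    = kg·m²·s⁻².
Combining: J·m⁻¹ = (kg·m²·s⁻²) · m⁻¹ = kg·m·s⁻².
kg·m·s⁻² is the base-SI form of the newton.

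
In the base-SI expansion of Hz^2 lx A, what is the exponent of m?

-2

Hz = s⁻¹.
So Hz² = s⁻².
lx = m⁻²·cd.
Combining: Hz²·lx·A = s⁻² · (m⁻²·cd) · A = m⁻²·s⁻²·A·cd.
The exponent of m is -2.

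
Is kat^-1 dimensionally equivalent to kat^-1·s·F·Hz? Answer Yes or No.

Left side:
  kat = s⁻¹·mol.
  So kat⁻¹ = s·mol⁻¹.
Right side:
  kat = mol/s = s⁻¹·mol (catalytic activity).
  So kat⁻¹ = s·mol⁻¹.
  F = C/V (capacitance = charge per voltage),
      = A·s/(kg·m²·s⁻³·A⁻¹) (substituting C and V),
      = kg⁻¹·m⁻²·s⁴·A².
  Hz = 1/s = s⁻¹ (frequency is cycles per second).
  Combining: kat⁻¹·s·F·Hz = (s·mol⁻¹) · s · (kg⁻¹·m⁻²·s⁴·A²) · s⁻¹ = kg⁻¹·m⁻²·s⁵·A²·mol⁻¹.
Left is s·mol⁻¹; right is kg⁻¹·m⁻²·s⁵·A²·mol⁻¹ — different.

No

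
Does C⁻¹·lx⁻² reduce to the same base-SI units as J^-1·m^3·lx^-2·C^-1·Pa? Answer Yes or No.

Left side:
  C = A·s = s·A (charge = current × time).
  So C⁻¹ = s⁻¹·A⁻¹.
  lx = lm/m² (illuminance = luminous flux per area),
      = m⁻²·cd.
  So lx⁻² = m⁴·cd⁻².
  Combining: C⁻¹·lx⁻² = (s⁻¹·A⁻¹) · (m⁴·cd⁻²) = m⁴·s⁻¹·A⁻¹·cd⁻².
Right side:
  J = N·m (work = force × distance),
      = kg·m²·s⁻².
  So J⁻¹ = kg⁻¹·m⁻²·s².
  lx = lm/m² (illuminance = luminous flux per area),
      = m⁻²·cd.
  So lx⁻² = m⁴·cd⁻².
  C = A·s = s·A (charge = current × time).
  So C⁻¹ = s⁻¹·A⁻¹.
  Pa = N/m² (pressure = force per area),
      = kg·m⁻¹·s⁻².
  Combining: J⁻¹·m³·lx⁻²·C⁻¹·Pa = (kg⁻¹·m⁻²·s²) · m³ · (m⁴·cd⁻²) · (s⁻¹·A⁻¹) · (kg·m⁻¹·s⁻²) = m⁴·s⁻¹·A⁻¹·cd⁻².
Both reduce to m⁴·s⁻¹·A⁻¹·cd⁻².

Yes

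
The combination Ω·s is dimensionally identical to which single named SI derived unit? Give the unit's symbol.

Ω = kg·m²·s⁻³·A⁻².
Combining: Ω·s = (kg·m²·s⁻³·A⁻²) · s = kg·m²·s⁻²·A⁻².
kg·m²·s⁻²·A⁻² is the base-SI form of the henry.

H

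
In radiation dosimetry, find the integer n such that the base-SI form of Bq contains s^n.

Bq = 1/s = s⁻¹ (activity is decays per second).
The exponent of s is -1.

-1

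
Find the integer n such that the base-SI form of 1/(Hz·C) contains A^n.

Hz = 1/s = s⁻¹ (frequency is cycles per second).
So Hz⁻¹ = s.
C = A·s = s·A (charge = current × time).
So C⁻¹ = s⁻¹·A⁻¹.
Combining: Hz⁻¹·C⁻¹ = s · (s⁻¹·A⁻¹) = A⁻¹.
The exponent of A is -1.

-1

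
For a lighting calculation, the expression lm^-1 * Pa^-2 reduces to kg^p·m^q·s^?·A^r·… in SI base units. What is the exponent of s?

4

lm = cd·sr = cd (luminous flux; sr is dimensionless).
So lm⁻¹ = cd⁻¹.
Pa = N/m² (pressure = force per area),
    = kg·m⁻¹·s⁻².
So Pa⁻² = kg⁻²·m²·s⁴.
Combining: lm⁻¹·Pa⁻² = cd⁻¹ · (kg⁻²·m²·s⁴) = kg⁻²·m²·s⁴·cd⁻¹.
The exponent of s is 4.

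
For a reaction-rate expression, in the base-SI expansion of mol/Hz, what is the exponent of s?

1

Hz = s⁻¹.
So Hz⁻¹ = s.
Combining: mol·Hz⁻¹ = mol · s = s·mol.
The exponent of s is 1.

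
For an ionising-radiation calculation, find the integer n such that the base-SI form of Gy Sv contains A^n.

Gy = J/kg (absorbed dose = energy per mass),
    = m²·s⁻².
Sv = J/kg (equivalent dose = energy per mass),
    = m²·s⁻².
Combining: Gy·Sv = (m²·s⁻²) · (m²·s⁻²) = m⁴·s⁻⁴.
The exponent of A is 0.

0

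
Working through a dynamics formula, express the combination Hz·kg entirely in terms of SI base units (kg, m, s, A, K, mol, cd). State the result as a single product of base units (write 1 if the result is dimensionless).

Hz = 1/s = s⁻¹ (frequency is cycles per second).
Combining: Hz·kg = s⁻¹ · kg = kg·s⁻¹.

kg·s⁻¹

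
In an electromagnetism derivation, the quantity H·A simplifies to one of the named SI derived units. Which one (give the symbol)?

H = Wb/A (inductance = flux per current),
    = kg·m²·s⁻²·A⁻².
Combining: H·A = (kg·m²·s⁻²·A⁻²) · A = kg·m²·s⁻²·A⁻¹.
kg·m²·s⁻²·A⁻¹ is the base-SI form of the weber.

Wb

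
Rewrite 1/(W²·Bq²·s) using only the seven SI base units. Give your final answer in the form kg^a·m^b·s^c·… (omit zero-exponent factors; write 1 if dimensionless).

kg⁻²·m⁻⁴·s⁷

W = J/s (power = energy per time),
    = kg·m²·s⁻³.
So W⁻² = kg⁻²·m⁻⁴·s⁶.
Bq = 1/s = s⁻¹ (activity is decays per second).
So Bq⁻² = s².
Combining: W⁻²·Bq⁻²·s⁻¹ = (kg⁻²·m⁻⁴·s⁶) · s² · s⁻¹ = kg⁻²·m⁻⁴·s⁷.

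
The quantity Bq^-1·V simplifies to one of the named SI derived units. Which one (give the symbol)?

Wb

Bq = 1/s = s⁻¹ (activity is decays per second).
So Bq⁻¹ = s.
V = W/A (potential = power per current),
    = kg·m²·s⁻³·A⁻¹.
Combining: Bq⁻¹·V = s · (kg·m²·s⁻³·A⁻¹) = kg·m²·s⁻²·A⁻¹.
kg·m²·s⁻²·A⁻¹ is the base-SI form of the weber.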